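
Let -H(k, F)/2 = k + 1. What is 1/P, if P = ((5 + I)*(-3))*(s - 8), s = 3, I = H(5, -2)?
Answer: -1/105 ≈ -0.0095238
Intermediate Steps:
H(k, F) = -2 - 2*k (H(k, F) = -2*(k + 1) = -2*(1 + k) = -2 - 2*k)
I = -12 (I = -2 - 2*5 = -2 - 10 = -12)
P = -105 (P = ((5 - 12)*(-3))*(3 - 8) = -7*(-3)*(-5) = 21*(-5) = -105)
1/P = 1/(-105) = -1/105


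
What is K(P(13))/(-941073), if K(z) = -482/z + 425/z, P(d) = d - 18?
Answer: -19/1568455 ≈ -1.2114e-5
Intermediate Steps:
P(d) = -18 + d
K(z) = -57/z
K(P(13))/(-941073) = -57/(-18 + 13)/(-941073) = -57/(-5)*(-1/941073) = -57*(-⅕)*(-1/941073) = (57/5)*(-1/941073) = -19/1568455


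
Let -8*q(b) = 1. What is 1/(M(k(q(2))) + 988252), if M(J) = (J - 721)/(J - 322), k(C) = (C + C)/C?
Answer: 320/316241359 ≈ 1.0119e-6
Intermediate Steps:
q(b) = -⅛ (q(b) = -⅛*1 = -⅛)
k(C) = 2 (k(C) = (2*C)/C = 2)
M(J) = (-721 + J)/(-322 + J)
1/(M(k(q(2))) + 988252) = 1/((-721 + 2)/(-322 + 2) + 988252) = 1/(-719/(-320) + 988252) = 1/(-1/320*(-719) + 988252) = 1/(719/320 + 988252) = 1/(316241359/320) = 320/316241359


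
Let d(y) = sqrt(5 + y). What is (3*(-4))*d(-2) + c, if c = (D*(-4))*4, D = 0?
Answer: -12*sqrt(3) ≈ -20.785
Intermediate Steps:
c = 0 (c = (0*(-4))*4 = 0*4 = 0)
(3*(-4))*d(-2) + c = (3*(-4))*sqrt(5 - 2) + 0 = -12*sqrt(3) + 0 = -12*sqrt(3)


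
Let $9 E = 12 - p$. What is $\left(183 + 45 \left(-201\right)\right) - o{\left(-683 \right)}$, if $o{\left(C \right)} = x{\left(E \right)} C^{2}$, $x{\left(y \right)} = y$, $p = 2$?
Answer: $- \frac{4744648}{9} \approx -5.2718 \cdot 10^{5}$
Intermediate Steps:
$E = \frac{10}{9}$ ($E = \frac{12 - 2}{9} = \frac{1}{9} \cdot 10 = \frac{10}{9} \approx 1.1111$)
$o{\left(C \right)} = \frac{10 C^{2}}{9}$
$\left(183 + 45 \left(-201\right)\right) - o{\left(-683 \right)} = \left(183 + 45 \left(-201\right)\right) - \frac{10 \left(-683\right)^{2}}{9} = \left(183 - 9045\right) - \frac{10}{9} \cdot 466489 = -8862 - \frac{4664890}{9} = - \frac{4744648}{9}$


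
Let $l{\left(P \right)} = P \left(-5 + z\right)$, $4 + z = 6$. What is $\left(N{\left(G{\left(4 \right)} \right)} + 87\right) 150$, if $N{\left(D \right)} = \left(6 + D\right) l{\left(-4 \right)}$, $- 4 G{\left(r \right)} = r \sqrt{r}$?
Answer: $20250$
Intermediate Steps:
$z = 2$ ($z = -4 + 6 = 2$)
$G{\left(r \right)} = - \frac{r^{\frac{3}{2}}}{4}$ ($G{\left(r \right)} = - \frac{r \sqrt{r}}{4} = - \frac{r^{\frac{3}{2}}}{4}$)
$l{\left(P \right)} = - 3 P$ ($l{\left(P \right)} = P \left(-5 + 2\right) = P \left(-3\right) = - 3 P$)
$N{\left(D \right)} = 72 + 12 D$ ($N{\left(D \right)} = \left(6 + D\right) \left(\left(-3\right) \left(-4\right)\right) = \left(6 + D\right) 12 = 72 + 12 D$)
$\left(N{\left(G{\left(4 \right)} \right)} + 87\right) 150 = \left(\left(72 + 12 \left(- \frac{4^{\frac{3}{2}}}{4}\right)\right) + 87\right) 150 = \left(\left(72 + 12 \left(\left(- \frac{1}{4}\right) 8\right)\right) + 87\right) 150 = \left(\left(72 + 12 \left(-2\right)\right) + 87\right) 150 = \left(\left(72 - 24\right) + 87\right) 150 = \left(48 + 87\right) 150 = 135 \cdot 150 = 20250$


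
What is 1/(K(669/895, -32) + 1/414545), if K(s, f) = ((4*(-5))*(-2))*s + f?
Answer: -74203555/155868741 ≈ -0.47606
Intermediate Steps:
K(s, f) = f + 40*s (K(s, f) = (-20*(-2))*s + f = 40*s + f = f + 40*s)
1/(K(669/895, -32) + 1/414545) = 1/((-32 + 40*(669/895)) + 1/414545) = 1/((-32 + 5352/179) + 1/414545) = 1/(-376/179 + 1/414545) = 1/(-155868741/74203555) = -74203555/155868741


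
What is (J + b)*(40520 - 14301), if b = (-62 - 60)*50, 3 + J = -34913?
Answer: -1075398504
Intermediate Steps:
J = -34916 (J = -3 - 34913 = -34916)
b = -6100 (b = -122*50 = -6100)
(J + b)*(40520 - 14301) = (-34916 - 6100)*(40520 - 14301) = -41016*26219 = -1075398504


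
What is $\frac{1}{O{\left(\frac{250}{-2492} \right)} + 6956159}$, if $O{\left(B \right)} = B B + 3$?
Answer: $\frac{1552516}{10799552819217} \approx 1.4376 \cdot 10^{-7}$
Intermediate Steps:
$O{\left(B \right)} = 3 + B^{2}$ ($O{\left(B \right)} = B^{2} + 3 = 3 + B^{2}$)
$\frac{1}{O{\left(\frac{250}{-2492} \right)} + 6956159} = \frac{1}{\left(3 + \left(\frac{250}{-2492}\right)^{2}\right) + 6956159} = \frac{1}{\left(3 + \left(250 \left(- \frac{1}{2492}\right)\right)^{2}\right) + 6956159} = \frac{1}{\left(3 + \left(- \frac{125}{1246}\right)^{2}\right) + 6956159} = \frac{1}{\left(3 + \frac{15625}{1552516}\right) + 6956159} = \frac{1}{\frac{4673173}{1552516} + 6956159} = \frac{1}{\frac{10799552819217}{1552516}} = \frac{1552516}{10799552819217}$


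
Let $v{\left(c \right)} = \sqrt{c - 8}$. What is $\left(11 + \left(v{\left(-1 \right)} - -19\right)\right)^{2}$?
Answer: $891 + 180 i \approx 891.0 + 180.0 i$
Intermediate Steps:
$v{\left(c \right)} = \sqrt{-8 + c}$
$\left(11 + \left(v{\left(-1 \right)} - -19\right)\right)^{2} = \left(11 + \left(\sqrt{-8 - 1} - -19\right)\right)^{2} = \left(11 + \left(\sqrt{-9} + 19\right)\right)^{2} = \left(11 + \left(3 i + 19\right)\right)^{2} = \left(11 + \left(19 + 3 i\right)\right)^{2} = \left(30 + 3 i\right)^{2}$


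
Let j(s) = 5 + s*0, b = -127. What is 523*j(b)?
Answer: 2615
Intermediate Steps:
j(s) = 5 (j(s) = 5 + 0 = 5)
523*j(b) = 523*5 = 2615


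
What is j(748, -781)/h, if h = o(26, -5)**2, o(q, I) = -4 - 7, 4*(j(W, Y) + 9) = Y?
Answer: -817/484 ≈ -1.6880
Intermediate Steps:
j(W, Y) = -9 + Y/4
o(q, I) = -11
h = 121 (h = (-11)**2 = 121)
j(748, -781)/h = (-9 + (1/4)*(-781))/121 = (-9 - 781/4)*(1/121) = -817/4*1/121 = -817/484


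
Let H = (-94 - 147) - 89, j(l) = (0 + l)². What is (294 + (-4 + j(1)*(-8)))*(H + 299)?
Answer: -8742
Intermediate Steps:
j(l) = l²
H = -330 (H = -241 - 89 = -330)
(294 + (-4 + j(1)*(-8)))*(H + 299) = (294 + (-4 + 1²*(-8)))*(-330 + 299) = (294 + (-4 + 1*(-8)))*(-31) = (294 + (-4 - 8))*(-31) = (294 - 12)*(-31) = 282*(-31) = -8742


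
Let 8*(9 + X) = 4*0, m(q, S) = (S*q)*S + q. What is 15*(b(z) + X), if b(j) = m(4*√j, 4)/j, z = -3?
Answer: -135 - 340*I*√3 ≈ -135.0 - 588.9*I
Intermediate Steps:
m(q, S) = q + q*S² (m(q, S) = q*S² + q = q + q*S²)
b(j) = 68/√j (b(j) = ((4*√j)*(1 + 4²))/j = ((4*√j)*(1 + 16))/j = ((4*√j)*17)/j = (68*√j)/j = 68/√j)
X = -9 (X = -9 + (4*0)/8 = -9 + (⅛)*0 = -9 + 0 = -9)
15*(b(z) + X) = 15*(68/√(-3) - 9) = 15*(68*(-I*√3/3) - 9) = 15*(-68*I*√3/3 - 9) = 15*(-9 - 68*I*√3/3) = -135 - 340*I*√3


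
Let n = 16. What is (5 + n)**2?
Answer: 441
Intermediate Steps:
(5 + n)**2 = (5 + 16)**2 = 21**2 = 441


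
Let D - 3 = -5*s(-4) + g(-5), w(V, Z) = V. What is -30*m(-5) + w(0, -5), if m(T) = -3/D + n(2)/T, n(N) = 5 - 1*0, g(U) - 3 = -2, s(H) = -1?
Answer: 40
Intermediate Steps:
g(U) = 1 (g(U) = 3 - 2 = 1)
n(N) = 5 (n(N) = 5 + 0 = 5)
D = 9 (D = 3 + (-5*(-1) + 1) = 3 + (5 + 1) = 3 + 6 = 9)
m(T) = -⅓ + 5/T (m(T) = -3/9 + 5/T = -3*⅑ + 5/T = -⅓ + 5/T)
-30*m(-5) + w(0, -5) = -10*(15 - 1*(-5))/(-5) + 0 = -10*(-1)*(15 + 5)/5 + 0 = -10*(-1)*20/5 + 0 = -30*(-4/3) + 0 = 40 + 0 = 40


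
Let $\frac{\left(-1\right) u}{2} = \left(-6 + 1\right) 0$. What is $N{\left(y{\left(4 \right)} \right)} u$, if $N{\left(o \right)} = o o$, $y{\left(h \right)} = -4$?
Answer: $0$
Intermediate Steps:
$u = 0$ ($u = - 2 \left(-6 + 1\right) 0 = - 2 \left(\left(-5\right) 0\right) = \left(-2\right) 0 = 0$)
$N{\left(o \right)} = o^{2}$
$N{\left(y{\left(4 \right)} \right)} u = \left(-4\right)^{2} \cdot 0 = 16 \cdot 0 = 0$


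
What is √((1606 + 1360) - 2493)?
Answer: √473 ≈ 21.749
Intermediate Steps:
√((1606 + 1360) - 2493) = √(2966 - 2493) = √473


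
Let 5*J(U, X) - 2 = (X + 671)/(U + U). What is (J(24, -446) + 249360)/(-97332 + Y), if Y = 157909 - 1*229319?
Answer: -19948907/13499360 ≈ -1.4778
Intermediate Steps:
J(U, X) = ⅖ + (671 + X)/(10*U) (J(U, X) = ⅖ + ((X + 671)/(U + U))/5 = ⅖ + ((671 + X)/((2*U)))/5 = ⅖ + ((671 + X)*(1/(2*U)))/5 = ⅖ + ((671 + X)/(2*U))/5 = ⅖ + (671 + X)/(10*U))
Y = -71410 (Y = 157909 - 229319 = -71410)
(J(24, -446) + 249360)/(-97332 + Y) = ((⅒)*(671 - 446 + 4*24)/24 + 249360)/(-97332 - 71410) = ((⅒)*(1/24)*(671 - 446 + 96) + 249360)/(-168742) = ((⅒)*(1/24)*321 + 249360)*(-1/168742) = (107/80 + 249360)*(-1/168742) = (19948907/80)*(-1/168742) = -19948907/13499360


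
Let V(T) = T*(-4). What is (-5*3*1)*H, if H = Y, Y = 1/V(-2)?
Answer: -15/8 ≈ -1.8750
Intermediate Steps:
V(T) = -4*T
Y = ⅛ (Y = 1/(-4*(-2)) = 1/8 = ⅛ ≈ 0.12500)
H = ⅛ ≈ 0.12500
(-5*3*1)*H = (-5*3*1)*(⅛) = -15*1*(⅛) = -15*⅛ = -15/8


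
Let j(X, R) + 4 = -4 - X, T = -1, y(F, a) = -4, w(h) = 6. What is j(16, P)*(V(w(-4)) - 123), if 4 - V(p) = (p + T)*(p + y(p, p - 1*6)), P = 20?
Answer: 3096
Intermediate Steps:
V(p) = 4 - (-1 + p)*(-4 + p) (V(p) = 4 - (p - 1)*(p - 4) = 4 - (-1 + p)*(-4 + p))
j(X, R) = -8 - X (j(X, R) = -4 + (-4 - X) = -8 - X)
j(16, P)*(V(w(-4)) - 123) = (-8 - 1*16)*(6*(5 - 1*6) - 123) = (-8 - 16)*(6*(5 - 6) - 123) = -24*(6*(-1) - 123) = -24*(-6 - 123) = -24*(-129) = 3096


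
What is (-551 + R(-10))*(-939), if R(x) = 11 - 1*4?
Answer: 510816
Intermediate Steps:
R(x) = 7 (R(x) = 11 - 4 = 7)
(-551 + R(-10))*(-939) = (-551 + 7)*(-939) = -544*(-939) = 510816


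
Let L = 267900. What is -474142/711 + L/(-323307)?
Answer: -17053767166/25541253 ≈ -667.70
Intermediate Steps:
-474142/711 + L/(-323307) = -474142/711 + 267900/(-323307) = -474142*1/711 + 267900*(-1/323307) = -474142/711 - 89300/107769 = -17053767166/25541253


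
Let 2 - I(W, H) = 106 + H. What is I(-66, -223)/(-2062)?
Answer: -119/2062 ≈ -0.057711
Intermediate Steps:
I(W, H) = -104 - H (I(W, H) = 2 - (106 + H) = 2 + (-106 - H) = -104 - H)
I(-66, -223)/(-2062) = (-104 - 1*(-223))/(-2062) = (-104 + 223)*(-1/2062) = 119*(-1/2062) = -119/2062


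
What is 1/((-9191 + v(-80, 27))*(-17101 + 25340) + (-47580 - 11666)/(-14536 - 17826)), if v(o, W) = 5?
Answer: -1471/111330358141 ≈ -1.3213e-8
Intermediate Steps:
1/((-9191 + v(-80, 27))*(-17101 + 25340) + (-47580 - 11666)/(-14536 - 17826)) = 1/((-9191 + 5)*(-17101 + 25340) + (-47580 - 11666)/(-14536 - 17826)) = 1/(-9186*8239 - 59246/(-32362)) = 1/(-75683454 - 59246*(-1/32362)) = 1/(-75683454 + 2693/1471) = 1/(-111330358141/1471) = -1471/111330358141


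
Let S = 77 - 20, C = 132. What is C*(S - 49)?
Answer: 1056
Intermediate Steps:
S = 57
C*(S - 49) = 132*(57 - 49) = 132*8 = 1056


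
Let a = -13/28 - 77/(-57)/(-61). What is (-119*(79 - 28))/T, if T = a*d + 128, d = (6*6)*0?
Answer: -6069/128 ≈ -47.414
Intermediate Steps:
d = 0 (d = 36*0 = 0)
a = -47357/97356 (a = -13*1/28 - 77*(-1/57)*(-1/61) = -13/28 + (77/57)*(-1/61) = -13/28 - 77/3477 = -47357/97356 ≈ -0.48643)
T = 128 (T = -47357/97356*0 + 128 = 0 + 128 = 128)
(-119*(79 - 28))/T = -119*(79 - 28)/128 = -119*51*(1/128) = -6069*1/128 = -6069/128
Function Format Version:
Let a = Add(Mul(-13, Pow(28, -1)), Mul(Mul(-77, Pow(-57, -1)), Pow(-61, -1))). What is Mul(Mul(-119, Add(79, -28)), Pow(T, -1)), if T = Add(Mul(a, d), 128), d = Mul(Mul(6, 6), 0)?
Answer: Rational(-6069, 128) ≈ -47.414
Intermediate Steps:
d = 0 (d = Mul(36, 0) = 0)
a = Rational(-47357, 97356) (a = Add(Mul(-13, Rational(1, 28)), Mul(Mul(-77, Rational(-1, 57)), Rational(-1, 61))) = Add(Rational(-13, 28), Mul(Rational(77, 57), Rational(-1, 61))) = Add(Rational(-13, 28), Rational(-77, 3477)) = Rational(-47357, 97356) ≈ -0.48643)
T = 128 (T = Add(Mul(Rational(-47357, 97356), 0), 128) = Add(0, 128) = 128)
Mul(Mul(-119, Add(79, -28)), Pow(T, -1)) = Mul(Mul(-119, Add(79, -28)), Pow(128, -1)) = Mul(Mul(-119, 51), Rational(1, 128)) = Mul(-6069, Rational(1, 128)) = Rational(-6069, 128)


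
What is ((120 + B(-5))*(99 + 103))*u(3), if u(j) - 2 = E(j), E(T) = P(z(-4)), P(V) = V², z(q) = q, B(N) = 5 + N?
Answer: 436320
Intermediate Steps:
E(T) = 16 (E(T) = (-4)² = 16)
u(j) = 18 (u(j) = 2 + 16 = 18)
((120 + B(-5))*(99 + 103))*u(3) = ((120 + (5 - 5))*(99 + 103))*18 = ((120 + 0)*202)*18 = (120*202)*18 = 24240*18 = 436320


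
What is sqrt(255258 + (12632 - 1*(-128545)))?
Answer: sqrt(396435) ≈ 629.63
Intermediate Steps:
sqrt(255258 + (12632 - 1*(-128545))) = sqrt(255258 + (12632 + 128545)) = sqrt(255258 + 141177) = sqrt(396435)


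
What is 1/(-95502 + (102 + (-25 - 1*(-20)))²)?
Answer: -1/86093 ≈ -1.1615e-5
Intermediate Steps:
1/(-95502 + (102 + (-25 - 1*(-20)))²) = 1/(-95502 + (102 + (-25 + 20))²) = 1/(-95502 + (102 - 5)²) = 1/(-95502 + 97²) = 1/(-95502 + 9409) = 1/(-86093) = -1/86093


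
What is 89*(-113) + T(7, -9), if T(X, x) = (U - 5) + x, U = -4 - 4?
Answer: -10079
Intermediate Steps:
U = -8
T(X, x) = -13 + x (T(X, x) = (-8 - 5) + x = -13 + x)
89*(-113) + T(7, -9) = 89*(-113) + (-13 - 9) = -10057 - 22 = -10079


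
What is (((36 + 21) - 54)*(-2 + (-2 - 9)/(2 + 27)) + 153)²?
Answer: 17892900/841 ≈ 21276.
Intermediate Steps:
(((36 + 21) - 54)*(-2 + (-2 - 9)/(2 + 27)) + 153)² = ((57 - 54)*(-2 - 11/29) + 153)² = (3*(-2 - 11*1/29) + 153)² = (3*(-2 - 11/29) + 153)² = (3*(-69/29) + 153)² = (-207/29 + 153)² = (4230/29)² = 17892900/841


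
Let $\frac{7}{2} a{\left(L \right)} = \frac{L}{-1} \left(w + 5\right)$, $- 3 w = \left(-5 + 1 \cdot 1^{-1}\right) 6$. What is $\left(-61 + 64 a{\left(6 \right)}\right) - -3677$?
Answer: $\frac{15328}{7} \approx 2189.7$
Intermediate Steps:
$w = 8$ ($w = - \frac{\left(-5 + 1 \cdot 1^{-1}\right) 6}{3} = - \frac{\left(-5 + 1 \cdot 1\right) 6}{3} = - \frac{\left(-5 + 1\right) 6}{3} = - \frac{\left(-4\right) 6}{3} = \left(- \frac{1}{3}\right) \left(-24\right) = 8$)
$a{\left(L \right)} = - \frac{26 L}{7}$ ($a{\left(L \right)} = \frac{2 \frac{L}{-1} \left(8 + 5\right)}{7} = \frac{2 L \left(-1\right) 13}{7} = \frac{2 - L 13}{7} = \frac{2 \left(- 13 L\right)}{7} = - \frac{26 L}{7}$)
$\left(-61 + 64 a{\left(6 \right)}\right) - -3677 = \left(-61 + 64 \left(\left(- \frac{26}{7}\right) 6\right)\right) - -3677 = \left(-61 + 64 \left(- \frac{156}{7}\right)\right) + 3677 = \left(-61 - \frac{9984}{7}\right) + 3677 = - \frac{10411}{7} + 3677 = \frac{15328}{7}$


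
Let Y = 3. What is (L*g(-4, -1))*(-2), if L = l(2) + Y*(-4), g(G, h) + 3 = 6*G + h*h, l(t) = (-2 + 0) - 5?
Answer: -988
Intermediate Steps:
l(t) = -7 (l(t) = -2 - 5 = -7)
g(G, h) = -3 + h**2 + 6*G (g(G, h) = -3 + (6*G + h*h) = -3 + (6*G + h**2) = -3 + (h**2 + 6*G) = -3 + h**2 + 6*G)
L = -19 (L = -7 + 3*(-4) = -7 - 12 = -19)
(L*g(-4, -1))*(-2) = -19*(-3 + (-1)**2 + 6*(-4))*(-2) = -19*(-3 + 1 - 24)*(-2) = -19*(-26)*(-2) = 494*(-2) = -988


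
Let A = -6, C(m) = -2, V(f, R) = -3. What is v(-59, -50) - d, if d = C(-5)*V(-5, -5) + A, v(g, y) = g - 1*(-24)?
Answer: -35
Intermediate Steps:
v(g, y) = 24 + g (v(g, y) = g + 24 = 24 + g)
d = 0 (d = -2*(-3) - 6 = 6 - 6 = 0)
v(-59, -50) - d = (24 - 59) - 1*0 = -35 + 0 = -35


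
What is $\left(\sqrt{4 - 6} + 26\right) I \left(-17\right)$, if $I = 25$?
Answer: $-11050 - 425 i \sqrt{2} \approx -11050.0 - 601.04 i$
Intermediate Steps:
$\left(\sqrt{4 - 6} + 26\right) I \left(-17\right) = \left(\sqrt{4 - 6} + 26\right) 25 \left(-17\right) = \left(\sqrt{-2} + 26\right) 25 \left(-17\right) = \left(i \sqrt{2} + 26\right) 25 \left(-17\right) = \left(26 + i \sqrt{2}\right) 25 \left(-17\right) = \left(650 + 25 i \sqrt{2}\right) \left(-17\right) = -11050 - 425 i \sqrt{2}$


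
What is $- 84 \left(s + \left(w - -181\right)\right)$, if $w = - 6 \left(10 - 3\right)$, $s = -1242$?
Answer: $92652$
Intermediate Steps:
$w = -42$ ($w = \left(-6\right) 7 = -42$)
$- 84 \left(s + \left(w - -181\right)\right) = - 84 \left(-1242 - -139\right) = - 84 \left(-1242 + \left(-42 + 181\right)\right) = - 84 \left(-1242 + 139\right) = \left(-84\right) \left(-1103\right) = 92652$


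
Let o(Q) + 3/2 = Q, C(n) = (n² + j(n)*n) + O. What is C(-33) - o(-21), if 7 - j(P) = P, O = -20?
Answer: -457/2 ≈ -228.50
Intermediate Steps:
j(P) = 7 - P
C(n) = -20 + n² + n*(7 - n) (C(n) = (n² + (7 - n)*n) - 20 = (n² + n*(7 - n)) - 20 = -20 + n² + n*(7 - n))
o(Q) = -3/2 + Q
C(-33) - o(-21) = (-20 + 7*(-33)) - (-3/2 - 21) = (-20 - 231) - 1*(-45/2) = -251 + 45/2 = -457/2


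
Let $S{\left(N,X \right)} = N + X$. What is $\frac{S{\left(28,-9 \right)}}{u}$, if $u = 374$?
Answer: $\frac{19}{374} \approx 0.050802$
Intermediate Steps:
$\frac{S{\left(28,-9 \right)}}{u} = \frac{28 - 9}{374} = 19 \cdot \frac{1}{374} = \frac{19}{374}$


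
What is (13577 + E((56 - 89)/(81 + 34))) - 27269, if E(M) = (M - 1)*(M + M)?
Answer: -181066932/13225 ≈ -13691.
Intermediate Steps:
E(M) = 2*M*(-1 + M) (E(M) = (-1 + M)*(2*M) = 2*M*(-1 + M))
(13577 + E((56 - 89)/(81 + 34))) - 27269 = (13577 + 2*((56 - 89)/(81 + 34))*(-1 + (56 - 89)/(81 + 34))) - 27269 = (13577 + 2*(-33/115)*(-1 - 33/115)) - 27269 = (13577 + 2*(-33/115)*(-148/115)) - 27269 = (13577 + 9768/13225) - 27269 = 179565593/13225 - 27269 = -181066932/13225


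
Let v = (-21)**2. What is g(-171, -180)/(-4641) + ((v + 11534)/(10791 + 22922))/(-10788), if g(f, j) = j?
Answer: 21803225315/562637470668 ≈ 0.038752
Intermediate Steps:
v = 441
g(-171, -180)/(-4641) + ((v + 11534)/(10791 + 22922))/(-10788) = -180/(-4641) + ((441 + 11534)/(10791 + 22922))/(-10788) = -180*(-1/4641) + (11975/33713)*(-1/10788) = 60/1547 + (11975*(1/33713))*(-1/10788) = 60/1547 + (11975/33713)*(-1/10788) = 60/1547 - 11975/363695844 = 21803225315/562637470668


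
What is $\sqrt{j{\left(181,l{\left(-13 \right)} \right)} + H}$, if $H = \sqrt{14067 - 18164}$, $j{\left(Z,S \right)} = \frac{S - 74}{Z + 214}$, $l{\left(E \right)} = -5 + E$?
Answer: $\frac{\sqrt{-36340 + 156025 i \sqrt{4097}}}{395} \approx 5.6469 + 5.6675 i$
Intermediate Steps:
$j{\left(Z,S \right)} = \frac{-74 + S}{214 + Z}$
$H = i \sqrt{4097}$ ($H = \sqrt{-4097} = i \sqrt{4097} \approx 64.008 i$)
$\sqrt{j{\left(181,l{\left(-13 \right)} \right)} + H} = \sqrt{\frac{-74 - 18}{214 + 181} + i \sqrt{4097}} = \sqrt{\frac{-74 - 18}{395} + i \sqrt{4097}} = \sqrt{\frac{1}{395} \left(-92\right) + i \sqrt{4097}} = \sqrt{- \frac{92}{395} + i \sqrt{4097}}$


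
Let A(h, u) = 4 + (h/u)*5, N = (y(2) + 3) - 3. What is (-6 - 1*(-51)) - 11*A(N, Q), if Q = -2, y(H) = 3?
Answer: 167/2 ≈ 83.500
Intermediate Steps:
N = 3 (N = (3 + 3) - 3 = 6 - 3 = 3)
A(h, u) = 4 + 5*h/u
(-6 - 1*(-51)) - 11*A(N, Q) = (-6 - 1*(-51)) - 11*(4 + 5*3/(-2)) = (-6 + 51) - 11*(4 + 5*3*(-½)) = 45 - 11*(4 - 15/2) = 45 - 11*(-7/2) = 45 + 77/2 = 167/2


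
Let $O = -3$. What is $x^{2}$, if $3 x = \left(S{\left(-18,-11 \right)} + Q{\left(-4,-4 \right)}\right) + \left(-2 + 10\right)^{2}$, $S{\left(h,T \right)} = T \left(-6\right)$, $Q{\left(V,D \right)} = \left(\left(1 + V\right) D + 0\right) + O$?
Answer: $\frac{19321}{9} \approx 2146.8$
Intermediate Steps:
$Q{\left(V,D \right)} = -3 + D \left(1 + V\right)$ ($Q{\left(V,D \right)} = \left(\left(1 + V\right) D + 0\right) - 3 = \left(D \left(1 + V\right) + 0\right) - 3 = D \left(1 + V\right) - 3 = -3 + D \left(1 + V\right)$)
$S{\left(h,T \right)} = - 6 T$
$x = \frac{139}{3}$ ($x = \frac{\left(\left(-6\right) \left(-11\right) - -9\right) + \left(-2 + 10\right)^{2}}{3} = \frac{\left(66 - -9\right) + 8^{2}}{3} = \frac{\left(66 + 9\right) + 64}{3} = \frac{75 + 64}{3} = \frac{1}{3} \cdot 139 = \frac{139}{3} \approx 46.333$)
$x^{2} = \left(\frac{139}{3}\right)^{2} = \frac{19321}{9}$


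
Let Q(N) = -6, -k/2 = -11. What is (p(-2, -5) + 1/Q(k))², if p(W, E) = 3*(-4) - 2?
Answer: 7225/36 ≈ 200.69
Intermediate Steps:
k = 22 (k = -2*(-11) = 22)
p(W, E) = -14 (p(W, E) = -12 - 2 = -14)
(p(-2, -5) + 1/Q(k))² = (-14 + 1/(-6))² = (-14 - ⅙)² = (-85/6)² = 7225/36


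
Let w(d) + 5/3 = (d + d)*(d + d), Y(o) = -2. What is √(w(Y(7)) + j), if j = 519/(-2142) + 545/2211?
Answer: 13*√2610216686/175406 ≈ 3.7865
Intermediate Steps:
w(d) = -5/3 + 4*d² (w(d) = -5/3 + (d + d)*(d + d) = -5/3 + (2*d)*(2*d) = -5/3 + 4*d²)
j = 2209/526218 (j = 519*(-1/2142) + 545*(1/2211) = -173/714 + 545/2211 = 2209/526218 ≈ 0.0041979)
√(w(Y(7)) + j) = √((-5/3 + 4*(-2)²) + 2209/526218) = √((-5/3 + 4*4) + 2209/526218) = √((-5/3 + 16) + 2209/526218) = √(43/3 + 2209/526218) = √(2514889/175406) = 13*√2610216686/175406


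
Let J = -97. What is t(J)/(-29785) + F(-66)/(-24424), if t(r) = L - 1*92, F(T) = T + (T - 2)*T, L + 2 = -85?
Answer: -63668687/363734420 ≈ -0.17504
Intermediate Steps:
L = -87 (L = -2 - 85 = -87)
F(T) = T + T*(-2 + T) (F(T) = T + (-2 + T)*T = T + T*(-2 + T))
t(r) = -179 (t(r) = -87 - 1*92 = -87 - 92 = -179)
t(J)/(-29785) + F(-66)/(-24424) = -179/(-29785) - 66*(-1 - 66)/(-24424) = -179*(-1/29785) - 66*(-67)*(-1/24424) = 179/29785 + 4422*(-1/24424) = 179/29785 - 2211/12212 = -63668687/363734420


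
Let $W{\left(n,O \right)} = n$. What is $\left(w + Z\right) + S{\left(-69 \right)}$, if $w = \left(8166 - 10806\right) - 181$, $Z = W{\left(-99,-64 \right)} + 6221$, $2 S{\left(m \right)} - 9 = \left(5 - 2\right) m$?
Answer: $3202$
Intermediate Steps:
$S{\left(m \right)} = \frac{9}{2} + \frac{3 m}{2}$ ($S{\left(m \right)} = \frac{9}{2} + \frac{\left(5 - 2\right) m}{2} = \frac{9}{2} + \frac{3 m}{2}$)
$Z = 6122$ ($Z = -99 + 6221 = 6122$)
$w = -2821$ ($w = -2640 - 181 = -2821$)
$\left(w + Z\right) + S{\left(-69 \right)} = \left(-2821 + 6122\right) + \left(\frac{9}{2} + \frac{3}{2} \left(-69\right)\right) = 3301 + \left(\frac{9}{2} - \frac{207}{2}\right) = 3301 - 99 = 3202$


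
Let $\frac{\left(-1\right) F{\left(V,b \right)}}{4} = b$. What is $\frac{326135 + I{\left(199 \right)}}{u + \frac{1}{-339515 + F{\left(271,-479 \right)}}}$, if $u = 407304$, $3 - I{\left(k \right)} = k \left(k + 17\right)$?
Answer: $\frac{95592507246}{137505423095} \approx 0.69519$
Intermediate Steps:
$I{\left(k \right)} = 3 - k \left(17 + k\right)$ ($I{\left(k \right)} = 3 - k \left(k + 17\right) = 3 - k \left(17 + k\right)$)
$F{\left(V,b \right)} = - 4 b$
$\frac{326135 + I{\left(199 \right)}}{u + \frac{1}{-339515 + F{\left(271,-479 \right)}}} = \frac{326135 - 42981}{407304 + \frac{1}{-339515 - -1916}} = \frac{326135 - 42981}{407304 + \frac{1}{-339515 + 1916}} = \frac{326135 - 42981}{407304 + \frac{1}{-337599}} = \frac{326135 - 42981}{407304 - \frac{1}{337599}} = \frac{283154}{\frac{137505423095}{337599}} = 283154 \cdot \frac{337599}{137505423095} = \frac{95592507246}{137505423095}$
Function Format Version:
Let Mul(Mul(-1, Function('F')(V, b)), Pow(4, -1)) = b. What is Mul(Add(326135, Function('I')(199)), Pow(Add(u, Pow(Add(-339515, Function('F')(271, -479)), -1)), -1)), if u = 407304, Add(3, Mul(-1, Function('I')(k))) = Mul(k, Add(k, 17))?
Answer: Rational(95592507246, 137505423095) ≈ 0.69519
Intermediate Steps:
Function('I')(k) = Add(3, Mul(-1, k, Add(17, k))) (Function('I')(k) = Add(3, Mul(-1, Mul(k, Add(k, 17)))) = Add(3, Mul(-1, Mul(k, Add(17, k)))) = Add(3, Mul(-1, k, Add(17, k))))
Function('F')(V, b) = Mul(-4, b)
Mul(Add(326135, Function('I')(199)), Pow(Add(u, Pow(Add(-339515, Function('F')(271, -479)), -1)), -1)) = Mul(Add(326135, Add(3, Mul(-1, Pow(199, 2)), Mul(-17, 199))), Pow(Add(407304, Pow(Add(-339515, Mul(-4, -479)), -1)), -1)) = Mul(Add(326135, Add(3, Mul(-1, 39601), -3383)), Pow(Add(407304, Pow(Add(-339515, 1916), -1)), -1)) = Mul(Add(326135, Add(3, -39601, -3383)), Pow(Add(407304, Pow(-337599, -1)), -1)) = Mul(Add(326135, -42981), Pow(Add(407304, Rational(-1, 337599)), -1)) = Mul(283154, Pow(Rational(137505423095, 337599), -1)) = Mul(283154, Rational(337599, 137505423095)) = Rational(95592507246, 137505423095)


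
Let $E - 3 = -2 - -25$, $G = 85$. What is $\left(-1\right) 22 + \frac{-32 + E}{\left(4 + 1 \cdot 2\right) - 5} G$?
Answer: $-532$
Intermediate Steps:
$E = 26$ ($E = 3 - -23 = 3 + \left(-2 + 25\right) = 3 + 23 = 26$)
$\left(-1\right) 22 + \frac{-32 + E}{\left(4 + 1 \cdot 2\right) - 5} G = \left(-1\right) 22 + \frac{-32 + 26}{\left(4 + 1 \cdot 2\right) - 5} \cdot 85 = -22 + - \frac{6}{\left(4 + 2\right) - 5} \cdot 85 = -22 + - \frac{6}{6 - 5} \cdot 85 = -22 + - \frac{6}{1} \cdot 85 = -22 + \left(-6\right) 1 \cdot 85 = -22 - 510 = -532$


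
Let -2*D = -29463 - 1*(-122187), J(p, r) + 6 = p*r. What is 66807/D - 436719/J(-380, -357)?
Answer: -814161196/174699743 ≈ -4.6603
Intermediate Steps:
J(p, r) = -6 + p*r
D = -46362 (D = -(-29463 - 1*(-122187))/2 = -(-29463 + 122187)/2 = -½*92724 = -46362)
66807/D - 436719/J(-380, -357) = 66807/(-46362) - 436719/(-6 - 380*(-357)) = 66807*(-1/46362) - 436719/(-6 + 135660) = -22269/15454 - 436719/135654 = -22269/15454 - 436719*1/135654 = -22269/15454 - 145573/45218 = -814161196/174699743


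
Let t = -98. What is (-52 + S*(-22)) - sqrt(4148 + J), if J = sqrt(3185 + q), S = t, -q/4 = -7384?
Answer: 2104 - sqrt(4148 + sqrt(32721)) ≈ 2038.2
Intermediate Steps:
q = 29536 (q = -4*(-7384) = 29536)
S = -98
J = sqrt(32721) (J = sqrt(3185 + 29536) = sqrt(32721) ≈ 180.89)
(-52 + S*(-22)) - sqrt(4148 + J) = (-52 - 98*(-22)) - sqrt(4148 + sqrt(32721)) = (-52 + 2156) - sqrt(4148 + sqrt(32721)) = 2104 - sqrt(4148 + sqrt(32721))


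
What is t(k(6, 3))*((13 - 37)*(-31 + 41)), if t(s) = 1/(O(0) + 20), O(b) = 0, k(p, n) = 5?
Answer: -12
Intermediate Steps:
t(s) = 1/20 (t(s) = 1/(0 + 20) = 1/20)
t(k(6, 3))*((13 - 37)*(-31 + 41)) = ((13 - 37)*(-31 + 41))/20 = (-24*10)/20 = (1/20)*(-240) = -12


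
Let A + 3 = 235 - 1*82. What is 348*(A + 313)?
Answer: 161124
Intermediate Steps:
A = 150 (A = -3 + (235 - 1*82) = -3 + (235 - 82) = -3 + 153 = 150)
348*(A + 313) = 348*(150 + 313) = 348*463 = 161124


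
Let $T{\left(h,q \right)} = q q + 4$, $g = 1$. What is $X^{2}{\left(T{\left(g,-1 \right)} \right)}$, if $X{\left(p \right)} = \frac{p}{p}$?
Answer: $1$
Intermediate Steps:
$T{\left(h,q \right)} = 4 + q^{2}$ ($T{\left(h,q \right)} = q^{2} + 4 = 4 + q^{2}$)
$X{\left(p \right)} = 1$
$X^{2}{\left(T{\left(g,-1 \right)} \right)} = 1^{2} = 1$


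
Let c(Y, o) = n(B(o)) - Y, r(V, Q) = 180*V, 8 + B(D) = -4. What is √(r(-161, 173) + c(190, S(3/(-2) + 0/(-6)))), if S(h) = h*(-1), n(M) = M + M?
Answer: I*√29194 ≈ 170.86*I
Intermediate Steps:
B(D) = -12 (B(D) = -8 - 4 = -12)
n(M) = 2*M
S(h) = -h
c(Y, o) = -24 - Y (c(Y, o) = 2*(-12) - Y = -24 - Y)
√(r(-161, 173) + c(190, S(3/(-2) + 0/(-6)))) = √(180*(-161) + (-24 - 1*190)) = √(-28980 + (-24 - 190)) = √(-28980 - 214) = √(-29194) = I*√29194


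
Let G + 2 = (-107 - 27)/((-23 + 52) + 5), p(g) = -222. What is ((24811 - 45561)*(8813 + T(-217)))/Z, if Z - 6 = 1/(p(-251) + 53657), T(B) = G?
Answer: -166005980150000/5450387 ≈ -3.0458e+7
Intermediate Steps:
G = -101/17 (G = -2 + (-107 - 27)/((-23 + 52) + 5) = -2 - 134/(29 + 5) = -2 - 134/34 = -2 - 134*1/34 = -2 - 67/17 = -101/17 ≈ -5.9412)
T(B) = -101/17
Z = 320611/53435 (Z = 6 + 1/(-222 + 53657) = 6 + 1/53435 = 320611/53435 ≈ 6.0000)
((24811 - 45561)*(8813 + T(-217)))/Z = ((24811 - 45561)*(8813 - 101/17))/(320611/53435) = -20750*149720/17*(53435/320611) = -3106690000/17*53435/320611 = -166005980150000/5450387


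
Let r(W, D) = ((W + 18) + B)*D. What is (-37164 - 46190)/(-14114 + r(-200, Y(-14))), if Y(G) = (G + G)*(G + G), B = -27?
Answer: 41677/88985 ≈ 0.46836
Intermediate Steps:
Y(G) = 4*G² (Y(G) = (2*G)*(2*G) = 4*G²)
r(W, D) = D*(-9 + W) (r(W, D) = ((W + 18) - 27)*D = ((18 + W) - 27)*D = (-9 + W)*D = D*(-9 + W))
(-37164 - 46190)/(-14114 + r(-200, Y(-14))) = (-37164 - 46190)/(-14114 + (4*(-14)²)*(-9 - 200)) = -83354/(-14114 + (4*196)*(-209)) = -83354/(-14114 + 784*(-209)) = -83354/(-14114 - 163856) = -83354/(-177970) = -83354*(-1/177970) = 41677/88985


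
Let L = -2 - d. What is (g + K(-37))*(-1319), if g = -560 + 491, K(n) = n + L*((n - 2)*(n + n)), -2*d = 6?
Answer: -3666820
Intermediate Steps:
d = -3 (d = -½*6 = -3)
L = 1 (L = -2 - 1*(-3) = -2 + 3 = 1)
K(n) = n + 2*n*(-2 + n) (K(n) = n + 1*((n - 2)*(n + n)) = n + 1*((-2 + n)*(2*n)) = n + 1*(2*n*(-2 + n)) = n + 2*n*(-2 + n))
g = -69
(g + K(-37))*(-1319) = (-69 - 37*(-3 + 2*(-37)))*(-1319) = (-69 - 37*(-3 - 74))*(-1319) = (-69 - 37*(-77))*(-1319) = (-69 + 2849)*(-1319) = 2780*(-1319) = -3666820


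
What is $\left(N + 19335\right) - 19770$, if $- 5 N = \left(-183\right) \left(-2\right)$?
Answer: $- \frac{2541}{5} \approx -508.2$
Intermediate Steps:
$N = - \frac{366}{5}$ ($N = - \frac{\left(-183\right) \left(-2\right)}{5} = \left(- \frac{1}{5}\right) 366 = - \frac{366}{5} \approx -73.2$)
$\left(N + 19335\right) - 19770 = \left(- \frac{366}{5} + 19335\right) - 19770 = \frac{96309}{5} - 19770 = - \frac{2541}{5}$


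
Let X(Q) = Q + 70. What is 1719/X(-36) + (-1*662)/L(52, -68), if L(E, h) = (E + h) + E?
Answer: 4922/153 ≈ 32.170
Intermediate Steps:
X(Q) = 70 + Q
L(E, h) = h + 2*E
1719/X(-36) + (-1*662)/L(52, -68) = 1719/(70 - 36) + (-1*662)/(-68 + 2*52) = 1719/34 - 662/(-68 + 104) = 1719*(1/34) - 662/36 = 1719/34 - 662*1/36 = 1719/34 - 331/18 = 4922/153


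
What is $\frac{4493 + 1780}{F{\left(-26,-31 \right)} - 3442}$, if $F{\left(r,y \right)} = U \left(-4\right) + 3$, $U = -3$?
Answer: $- \frac{6273}{3427} \approx -1.8305$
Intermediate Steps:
$F{\left(r,y \right)} = 15$ ($F{\left(r,y \right)} = \left(-3\right) \left(-4\right) + 3 = 12 + 3 = 15$)
$\frac{4493 + 1780}{F{\left(-26,-31 \right)} - 3442} = \frac{4493 + 1780}{15 - 3442} = \frac{6273}{-3427} = 6273 \left(- \frac{1}{3427}\right) = - \frac{6273}{3427}$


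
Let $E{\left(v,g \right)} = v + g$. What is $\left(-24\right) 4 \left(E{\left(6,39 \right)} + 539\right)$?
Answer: $-56064$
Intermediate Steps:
$E{\left(v,g \right)} = g + v$
$\left(-24\right) 4 \left(E{\left(6,39 \right)} + 539\right) = \left(-24\right) 4 \left(\left(39 + 6\right) + 539\right) = - 96 \left(45 + 539\right) = \left(-96\right) 584 = -56064$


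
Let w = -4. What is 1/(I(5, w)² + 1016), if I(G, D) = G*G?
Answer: 1/1641 ≈ 0.00060938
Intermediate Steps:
I(G, D) = G²
1/(I(5, w)² + 1016) = 1/((5²)² + 1016) = 1/(25² + 1016) = 1/(625 + 1016) = 1/1641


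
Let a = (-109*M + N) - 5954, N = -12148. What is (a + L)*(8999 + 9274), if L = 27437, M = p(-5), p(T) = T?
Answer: 180537240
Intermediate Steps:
M = -5
a = -17557 (a = (-109*(-5) - 12148) - 5954 = (545 - 12148) - 5954 = -11603 - 5954 = -17557)
(a + L)*(8999 + 9274) = (-17557 + 27437)*(8999 + 9274) = 9880*18273 = 180537240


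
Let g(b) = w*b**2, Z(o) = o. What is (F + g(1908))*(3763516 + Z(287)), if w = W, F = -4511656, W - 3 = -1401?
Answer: -19172362060167384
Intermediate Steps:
W = -1398 (W = 3 - 1401 = -1398)
w = -1398
g(b) = -1398*b**2
(F + g(1908))*(3763516 + Z(287)) = (-4511656 - 1398*1908**2)*(3763516 + 287) = (-4511656 - 1398*3640464)*3763803 = (-4511656 - 5089368672)*3763803 = -5093880328*3763803 = -19172362060167384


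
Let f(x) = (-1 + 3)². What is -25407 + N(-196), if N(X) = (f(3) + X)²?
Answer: 11457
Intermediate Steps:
f(x) = 4 (f(x) = 2² = 4)
N(X) = (4 + X)²
-25407 + N(-196) = -25407 + (4 - 196)² = -25407 + (-192)² = -25407 + 36864 = 11457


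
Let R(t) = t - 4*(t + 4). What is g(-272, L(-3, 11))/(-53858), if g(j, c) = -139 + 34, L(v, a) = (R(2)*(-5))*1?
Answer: 15/7694 ≈ 0.0019496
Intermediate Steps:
R(t) = -16 - 3*t (R(t) = t - 4*(4 + t) = t + (-16 - 4*t) = -16 - 3*t)
L(v, a) = 110 (L(v, a) = ((-16 - 3*2)*(-5))*1 = ((-16 - 6)*(-5))*1 = -22*(-5)*1 = 110*1 = 110)
g(j, c) = -105
g(-272, L(-3, 11))/(-53858) = -105/(-53858) = -105*(-1/53858) = 15/7694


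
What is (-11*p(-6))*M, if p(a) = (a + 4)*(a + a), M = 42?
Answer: -11088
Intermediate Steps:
p(a) = 2*a*(4 + a) (p(a) = (4 + a)*(2*a) = 2*a*(4 + a))
(-11*p(-6))*M = -22*(-6)*(4 - 6)*42 = -22*(-6)*(-2)*42 = -11*24*42 = -264*42 = -11088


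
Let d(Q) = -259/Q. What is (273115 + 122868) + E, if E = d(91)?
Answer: 5147742/13 ≈ 3.9598e+5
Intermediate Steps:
E = -37/13 (E = -259/91 = -259*1/91 = -37/13 ≈ -2.8462)
(273115 + 122868) + E = (273115 + 122868) - 37/13 = 395983 - 37/13 = 5147742/13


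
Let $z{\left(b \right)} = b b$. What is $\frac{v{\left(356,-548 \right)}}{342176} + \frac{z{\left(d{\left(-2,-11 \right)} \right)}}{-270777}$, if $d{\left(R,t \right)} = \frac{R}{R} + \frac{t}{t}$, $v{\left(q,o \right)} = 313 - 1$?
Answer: $\frac{10389215}{11581673844} \approx 0.00089704$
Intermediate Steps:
$v{\left(q,o \right)} = 312$ ($v{\left(q,o \right)} = 313 - 1 = 312$)
$d{\left(R,t \right)} = 2$ ($d{\left(R,t \right)} = 1 + 1 = 2$)
$z{\left(b \right)} = b^{2}$
$\frac{v{\left(356,-548 \right)}}{342176} + \frac{z{\left(d{\left(-2,-11 \right)} \right)}}{-270777} = \frac{312}{342176} + \frac{2^{2}}{-270777} = 312 \cdot \frac{1}{342176} + 4 \left(- \frac{1}{270777}\right) = \frac{39}{42772} - \frac{4}{270777} = \frac{10389215}{11581673844}$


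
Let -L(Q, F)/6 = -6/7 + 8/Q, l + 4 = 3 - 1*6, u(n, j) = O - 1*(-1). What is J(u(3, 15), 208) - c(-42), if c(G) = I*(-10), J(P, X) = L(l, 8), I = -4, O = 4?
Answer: -28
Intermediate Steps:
u(n, j) = 5 (u(n, j) = 4 - 1*(-1) = 4 + 1 = 5)
l = -7 (l = -4 + (3 - 1*6) = -4 + (3 - 6) = -4 - 3 = -7)
L(Q, F) = 36/7 - 48/Q (L(Q, F) = -6*(-6/7 + 8/Q) = 36/7 - 48/Q)
J(P, X) = 12 (J(P, X) = 36/7 - 48/(-7) = 36/7 - 48*(-⅐) = 36/7 + 48/7 = 12)
c(G) = 40 (c(G) = -4*(-10) = 40)
J(u(3, 15), 208) - c(-42) = 12 - 1*40 = 12 - 40 = -28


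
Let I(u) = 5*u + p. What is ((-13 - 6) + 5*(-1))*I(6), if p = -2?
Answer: -672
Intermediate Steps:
I(u) = -2 + 5*u (I(u) = 5*u - 2 = -2 + 5*u)
((-13 - 6) + 5*(-1))*I(6) = ((-13 - 6) + 5*(-1))*(-2 + 5*6) = (-19 - 5)*(-2 + 30) = -24*28 = -672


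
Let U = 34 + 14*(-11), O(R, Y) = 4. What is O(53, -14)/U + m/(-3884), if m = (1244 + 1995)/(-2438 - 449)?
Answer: -5557969/168196620 ≈ -0.033044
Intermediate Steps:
U = -120 (U = 34 - 154 = -120)
m = -3239/2887 (m = 3239/(-2887) = 3239*(-1/2887) = -3239/2887 ≈ -1.1219)
O(53, -14)/U + m/(-3884) = 4/(-120) - 3239/2887/(-3884) = 4*(-1/120) - 3239/2887*(-1/3884) = -1/30 + 3239/11213108 = -5557969/168196620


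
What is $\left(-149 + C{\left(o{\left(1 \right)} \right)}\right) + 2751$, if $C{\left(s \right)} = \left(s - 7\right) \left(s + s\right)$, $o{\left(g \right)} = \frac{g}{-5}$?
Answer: $\frac{65122}{25} \approx 2604.9$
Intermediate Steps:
$o{\left(g \right)} = - \frac{g}{5}$ ($o{\left(g \right)} = g \left(- \frac{1}{5}\right) = - \frac{g}{5}$)
$C{\left(s \right)} = 2 s \left(-7 + s\right)$ ($C{\left(s \right)} = \left(-7 + s\right) 2 s = 2 s \left(-7 + s\right)$)
$\left(-149 + C{\left(o{\left(1 \right)} \right)}\right) + 2751 = \left(-149 + 2 \left(\left(- \frac{1}{5}\right) 1\right) \left(-7 - \frac{1}{5}\right)\right) + 2751 = \left(-149 + 2 \left(- \frac{1}{5}\right) \left(-7 - \frac{1}{5}\right)\right) + 2751 = \left(-149 + 2 \left(- \frac{1}{5}\right) \left(- \frac{36}{5}\right)\right) + 2751 = \left(-149 + \frac{72}{25}\right) + 2751 = - \frac{3653}{25} + 2751 = \frac{65122}{25}$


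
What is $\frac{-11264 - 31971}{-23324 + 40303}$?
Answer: $- \frac{43235}{16979} \approx -2.5464$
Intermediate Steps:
$\frac{-11264 - 31971}{-23324 + 40303} = - \frac{43235}{16979}$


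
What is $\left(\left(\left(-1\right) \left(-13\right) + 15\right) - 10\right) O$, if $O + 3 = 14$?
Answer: $198$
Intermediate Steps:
$O = 11$ ($O = -3 + 14 = 11$)
$\left(\left(\left(-1\right) \left(-13\right) + 15\right) - 10\right) O = \left(\left(\left(-1\right) \left(-13\right) + 15\right) - 10\right) 11 = \left(\left(13 + 15\right) - 10\right) 11 = \left(28 - 10\right) 11 = 18 \cdot 11 = 198$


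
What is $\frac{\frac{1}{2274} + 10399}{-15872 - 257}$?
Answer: $- \frac{23647327}{36677346} \approx -0.64474$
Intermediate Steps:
$\frac{\frac{1}{2274} + 10399}{-15872 - 257} = \frac{\frac{1}{2274} + 10399}{-16129} = \frac{23647327}{2274} \left(- \frac{1}{16129}\right) = - \frac{23647327}{36677346}$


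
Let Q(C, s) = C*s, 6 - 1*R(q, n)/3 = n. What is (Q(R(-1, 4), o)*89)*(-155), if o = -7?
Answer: 579390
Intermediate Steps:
R(q, n) = 18 - 3*n
(Q(R(-1, 4), o)*89)*(-155) = (((18 - 3*4)*(-7))*89)*(-155) = (((18 - 12)*(-7))*89)*(-155) = ((6*(-7))*89)*(-155) = -42*89*(-155) = -3738*(-155) = 579390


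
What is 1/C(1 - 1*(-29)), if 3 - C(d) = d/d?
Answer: ½ ≈ 0.50000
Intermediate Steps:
C(d) = 2 (C(d) = 3 - d/d = 3 - 1*1 = 3 - 1 = 2)
1/C(1 - 1*(-29)) = 1/2 = ½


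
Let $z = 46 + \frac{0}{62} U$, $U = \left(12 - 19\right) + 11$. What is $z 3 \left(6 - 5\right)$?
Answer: $138$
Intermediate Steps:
$U = 4$ ($U = -7 + 11 = 4$)
$z = 46$ ($z = 46 + \frac{0}{62} \cdot 4 = 46 + 0 \cdot \frac{1}{62} \cdot 4 = 46 + 0 \cdot 4 = 46 + 0 = 46$)
$z 3 \left(6 - 5\right) = 46 \cdot 3 \left(6 - 5\right) = 46 \cdot 3 \cdot 1 = 46 \cdot 3 = 138$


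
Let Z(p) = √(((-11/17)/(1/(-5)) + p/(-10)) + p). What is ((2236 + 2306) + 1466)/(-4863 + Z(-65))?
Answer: -993374736/804060025 - 6008*I*√63886/804060025 ≈ -1.2354 - 0.0018886*I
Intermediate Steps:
Z(p) = √(55/17 + 9*p/10) (Z(p) = √(((-11*1/17)/(-⅕) + p*(-⅒)) + p) = √((-11/17*(-5) - p/10) + p) = √((55/17 - p/10) + p) = √(55/17 + 9*p/10))
((2236 + 2306) + 1466)/(-4863 + Z(-65)) = ((2236 + 2306) + 1466)/(-4863 + √(93500 + 26010*(-65))/170) = (4542 + 1466)/(-4863 + √(93500 - 1690650)/170) = 6008/(-4863 + √(-1597150)/170) = 6008/(-4863 + (5*I*√63886)/170) = 6008/(-4863 + I*√63886/34)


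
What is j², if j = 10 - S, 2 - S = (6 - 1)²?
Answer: 1089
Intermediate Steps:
S = -23 (S = 2 - (6 - 1)² = 2 - 1*5² = 2 - 1*25 = 2 - 25 = -23)
j = 33 (j = 10 - 1*(-23) = 10 + 23 = 33)
j² = 33² = 1089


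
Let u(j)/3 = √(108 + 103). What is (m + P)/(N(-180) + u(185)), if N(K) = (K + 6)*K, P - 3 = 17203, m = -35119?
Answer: -62337240/108993389 + 5971*√211/108993389 ≈ -0.57114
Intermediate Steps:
P = 17206 (P = 3 + 17203 = 17206)
N(K) = K*(6 + K) (N(K) = (6 + K)*K = K*(6 + K))
u(j) = 3*√211 (u(j) = 3*√(108 + 103) = 3*√211)
(m + P)/(N(-180) + u(185)) = (-35119 + 17206)/(-180*(6 - 180) + 3*√211) = -17913/(-180*(-174) + 3*√211) = -17913/(31320 + 3*√211)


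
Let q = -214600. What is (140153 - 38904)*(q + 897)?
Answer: -21637215047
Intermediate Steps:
(140153 - 38904)*(q + 897) = (140153 - 38904)*(-214600 + 897) = 101249*(-213703) = -21637215047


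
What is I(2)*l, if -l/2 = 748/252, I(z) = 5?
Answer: -1870/63 ≈ -29.683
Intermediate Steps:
l = -374/63 (l = -1496/252 = -2*187/63 = -374/63 ≈ -5.9365)
I(2)*l = 5*(-374/63) = -1870/63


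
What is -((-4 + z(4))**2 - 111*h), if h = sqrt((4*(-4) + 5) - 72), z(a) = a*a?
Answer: -144 + 111*I*sqrt(83) ≈ -144.0 + 1011.3*I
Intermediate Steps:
z(a) = a**2
h = I*sqrt(83) (h = sqrt((-16 + 5) - 72) = sqrt(-11 - 72) = sqrt(-83) = I*sqrt(83) ≈ 9.1104*I)
-((-4 + z(4))**2 - 111*h) = -((-4 + 4**2)**2 - 111*I*sqrt(83)) = -((-4 + 16)**2 - 111*I*sqrt(83)) = -(12**2 - 111*I*sqrt(83)) = -(144 - 111*I*sqrt(83)) = -144 + 111*I*sqrt(83)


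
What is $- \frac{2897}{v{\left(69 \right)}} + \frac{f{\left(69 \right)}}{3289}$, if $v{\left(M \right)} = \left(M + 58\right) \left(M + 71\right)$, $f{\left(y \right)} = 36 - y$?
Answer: $- \frac{919543}{5316220} \approx -0.17297$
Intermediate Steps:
$v{\left(M \right)} = \left(58 + M\right) \left(71 + M\right)$
$- \frac{2897}{v{\left(69 \right)}} + \frac{f{\left(69 \right)}}{3289} = - \frac{2897}{4118 + 69^{2} + 129 \cdot 69} + \frac{36 - 69}{3289} = - \frac{2897}{4118 + 4761 + 8901} + \left(36 - 69\right) \frac{1}{3289} = - \frac{2897}{17780} - \frac{3}{299} = - \frac{919543}{5316220}$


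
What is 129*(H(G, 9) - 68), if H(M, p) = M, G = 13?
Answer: -7095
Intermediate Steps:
129*(H(G, 9) - 68) = 129*(13 - 68) = 129*(-55) = -7095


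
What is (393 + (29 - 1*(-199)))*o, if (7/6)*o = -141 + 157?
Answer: 59616/7 ≈ 8516.6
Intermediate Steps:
o = 96/7 (o = 6*(-141 + 157)/7 = (6/7)*16 = 96/7 ≈ 13.714)
(393 + (29 - 1*(-199)))*o = (393 + (29 - 1*(-199)))*(96/7) = (393 + (29 + 199))*(96/7) = (393 + 228)*(96/7) = 621*(96/7) = 59616/7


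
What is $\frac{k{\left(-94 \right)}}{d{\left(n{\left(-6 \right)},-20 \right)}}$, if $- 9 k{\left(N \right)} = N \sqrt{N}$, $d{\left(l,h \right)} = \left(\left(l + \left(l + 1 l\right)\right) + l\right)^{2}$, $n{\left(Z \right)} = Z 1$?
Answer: $\frac{47 i \sqrt{94}}{2592} \approx 0.1758 i$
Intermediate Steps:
$n{\left(Z \right)} = Z$
$d{\left(l,h \right)} = 16 l^{2}$ ($d{\left(l,h \right)} = \left(\left(l + \left(l + l\right)\right) + l\right)^{2} = \left(\left(l + 2 l\right) + l\right)^{2} = \left(3 l + l\right)^{2} = \left(4 l\right)^{2} = 16 l^{2}$)
$k{\left(N \right)} = - \frac{N^{\frac{3}{2}}}{9}$ ($k{\left(N \right)} = - \frac{N \sqrt{N}}{9} = - \frac{N^{\frac{3}{2}}}{9}$)
$\frac{k{\left(-94 \right)}}{d{\left(n{\left(-6 \right)},-20 \right)}} = \frac{\left(- \frac{1}{9}\right) \left(-94\right)^{\frac{3}{2}}}{16 \left(-6\right)^{2}} = \frac{\left(- \frac{1}{9}\right) \left(- 94 i \sqrt{94}\right)}{16 \cdot 36} = \frac{\frac{94}{9} i \sqrt{94}}{576} = \frac{94 i \sqrt{94}}{9} \cdot \frac{1}{576} = \frac{47 i \sqrt{94}}{2592}$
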